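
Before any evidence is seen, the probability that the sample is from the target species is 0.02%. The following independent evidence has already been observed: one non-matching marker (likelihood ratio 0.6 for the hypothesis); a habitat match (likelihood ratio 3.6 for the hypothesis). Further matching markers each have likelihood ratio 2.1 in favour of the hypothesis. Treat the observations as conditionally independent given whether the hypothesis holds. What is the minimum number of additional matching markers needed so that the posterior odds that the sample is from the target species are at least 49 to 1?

Prior odds = 0.0002/0.9998 = 1/4999.
Combined Bayes factor of the evidence already in hand = 0.6 × 3.6 = 2.16.
Odds after that evidence = (1/4999) × 2.16 = 54/124975.
Target odds = 49.
Need 2.1ⁿ ≥ 49 ÷ (54/124975) = 6123775/54.
2.1¹⁵ ≈68122.3 falls short of 6123775/54 but 2.1¹⁶ ≈143057 reaches it, so n = 16.

16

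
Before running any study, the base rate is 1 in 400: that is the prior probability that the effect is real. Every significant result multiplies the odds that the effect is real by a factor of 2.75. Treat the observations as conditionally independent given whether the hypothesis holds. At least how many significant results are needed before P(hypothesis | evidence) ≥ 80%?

Prior odds = 0.0025/0.9975 = 1/399.
Likelihood ratio per significant result = 2.75.
Target odds: 0.8 ÷ 0.2 = 4.
Require 2.75ⁿ ≥ 4 ÷ (1/399) = 1596.
2.75⁷ = 19487171/16384 falls short of 1596 but 2.75⁸ = 214358881/65536 reaches it, so n = 8.

8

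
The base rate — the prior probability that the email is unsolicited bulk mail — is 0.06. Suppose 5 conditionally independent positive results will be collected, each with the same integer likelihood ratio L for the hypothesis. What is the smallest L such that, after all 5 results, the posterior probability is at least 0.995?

Prior odds = 0.06/0.94 = 3/47.
Target odds = 0.995/0.005 = 199.
Need L⁵ ≥ 199 ÷ (3/47) = 9353/3.
4⁵ = 1024 < 9353/3 ≤ 3125 = 5⁵, so L = 5.

5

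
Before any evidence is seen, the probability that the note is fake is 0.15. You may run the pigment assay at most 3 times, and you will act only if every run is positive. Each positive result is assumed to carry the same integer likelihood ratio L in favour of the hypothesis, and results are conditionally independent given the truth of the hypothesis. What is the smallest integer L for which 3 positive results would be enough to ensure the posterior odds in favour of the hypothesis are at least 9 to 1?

Prior odds = 0.15/0.85 = 3/17.
Target odds = 9.
Need L³ ≥ 9 ÷ (3/17) = 51.
3³ = 27 < 51 ≤ 64 = 4³, so L = 4.

4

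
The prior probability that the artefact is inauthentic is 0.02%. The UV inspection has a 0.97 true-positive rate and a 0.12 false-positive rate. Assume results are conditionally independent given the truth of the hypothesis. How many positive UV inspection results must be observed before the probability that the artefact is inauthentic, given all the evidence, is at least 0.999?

8

Prior odds = 0.0002/0.9998 = 1/4999.
Likelihood ratio of a positive result = 0.97/0.12 = 97/12.
Target posterior odds = 0.999/0.001 = 999.
Require (97/12)ⁿ ≥ 999 ÷ (1/4999) = 4994001.
(97/12)⁷ ≈2.25493e+06 falls short of 4994001 but (97/12)⁸ ≈1.82274e+07 reaches it, so n = 8.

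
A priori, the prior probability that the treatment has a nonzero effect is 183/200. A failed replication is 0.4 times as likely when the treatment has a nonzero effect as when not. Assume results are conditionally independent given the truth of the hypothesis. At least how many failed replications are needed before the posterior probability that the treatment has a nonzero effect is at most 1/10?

5

Prior odds: 0.915 ÷ 0.085 = 183/17.
Likelihood ratio per failed replication = 0.4.
Target posterior odds = 0.1/0.9 = 1/9.
Need (183/17) × 0.4ⁿ ≤ 1/9, i.e. 0.4ⁿ ≤ 17/1647.
0.4⁴ = 0.0256 is still above 17/1647 but 0.4⁵ = 0.01024 is at or below it, so n = 5.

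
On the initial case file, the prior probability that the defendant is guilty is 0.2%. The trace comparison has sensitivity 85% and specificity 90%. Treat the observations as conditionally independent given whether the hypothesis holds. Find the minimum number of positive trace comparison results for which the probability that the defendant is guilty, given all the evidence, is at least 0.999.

7

Prior odds = 0.002/0.998 = 1/499.
False-positive rate = 1 − 0.9 = 0.1; likelihood ratio of a positive = 0.85/0.1 = 8.5.
Target odds: 0.999 ÷ 0.001 = 999.
Require 8.5ⁿ ≥ 999 ÷ (1/499) = 498501.
8.5⁶ = 24137569/64 falls short of 498501 but 8.5⁷ = 410338673/128 reaches it, so n = 7.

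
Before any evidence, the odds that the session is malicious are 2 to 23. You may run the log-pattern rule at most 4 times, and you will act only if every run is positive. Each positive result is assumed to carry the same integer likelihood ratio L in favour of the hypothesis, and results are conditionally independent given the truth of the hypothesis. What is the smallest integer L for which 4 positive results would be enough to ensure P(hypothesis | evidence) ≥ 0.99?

6

Prior odds = 2/23.
Target odds = 0.99/0.01 = 99.
Need L⁴ ≥ 99 ÷ (2/23) = 1138.5.
5⁴ = 625 < 1138.5 ≤ 1296 = 6⁴, so L = 6.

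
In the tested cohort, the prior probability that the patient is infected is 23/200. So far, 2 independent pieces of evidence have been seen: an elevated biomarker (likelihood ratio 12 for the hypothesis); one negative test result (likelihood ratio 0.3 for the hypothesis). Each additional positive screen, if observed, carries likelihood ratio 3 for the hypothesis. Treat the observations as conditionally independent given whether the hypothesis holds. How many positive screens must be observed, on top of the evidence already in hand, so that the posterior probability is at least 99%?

5

Prior odds = 0.115/0.885 = 23/177.
Combined Bayes factor of the evidence already in hand = 12 × 0.3 = 3.6.
Odds after that evidence = (23/177) × 3.6 = 138/295.
Target odds = 0.99/0.01 = 99.
Need 3ⁿ ≥ 99 ÷ (138/295) = 9735/46.
3⁴ = 81 falls short of 9735/46 but 3⁵ = 243 reaches it, so n = 5.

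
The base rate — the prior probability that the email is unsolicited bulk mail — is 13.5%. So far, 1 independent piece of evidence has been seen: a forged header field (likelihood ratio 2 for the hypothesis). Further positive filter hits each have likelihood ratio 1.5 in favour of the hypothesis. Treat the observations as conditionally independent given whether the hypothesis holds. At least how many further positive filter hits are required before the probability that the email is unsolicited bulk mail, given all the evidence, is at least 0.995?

Prior odds = 0.135/0.865 = 27/173.
Bayes factor of the evidence already in hand = 2.
Odds after that evidence = (27/173) × 2 = 54/173.
Target odds = 0.995/0.005 = 199.
Need 1.5ⁿ ≥ 199 ÷ (54/173) = 34427/54.
1.5¹⁵ = 14348907/32768 falls short of 34427/54 but 1.5¹⁶ = 43046721/65536 reaches it, so n = 16.

16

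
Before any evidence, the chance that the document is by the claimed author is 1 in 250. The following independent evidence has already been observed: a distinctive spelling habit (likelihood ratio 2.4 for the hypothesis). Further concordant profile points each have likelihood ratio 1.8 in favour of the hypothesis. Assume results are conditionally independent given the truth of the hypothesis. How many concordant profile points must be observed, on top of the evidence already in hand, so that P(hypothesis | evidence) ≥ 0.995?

17

Prior odds = 0.004/0.996 = 1/249.
Bayes factor of the evidence already in hand = 2.4.
Odds after that evidence = (1/249) × 2.4 = 4/415.
Target odds = 0.995/0.005 = 199.
Need 1.8ⁿ ≥ 199 ÷ (4/415) = 20646.25.
1.8¹⁶ ≈12144 falls short of 20646.25 but 1.8¹⁷ ≈21859.1 reaches it, so n = 17.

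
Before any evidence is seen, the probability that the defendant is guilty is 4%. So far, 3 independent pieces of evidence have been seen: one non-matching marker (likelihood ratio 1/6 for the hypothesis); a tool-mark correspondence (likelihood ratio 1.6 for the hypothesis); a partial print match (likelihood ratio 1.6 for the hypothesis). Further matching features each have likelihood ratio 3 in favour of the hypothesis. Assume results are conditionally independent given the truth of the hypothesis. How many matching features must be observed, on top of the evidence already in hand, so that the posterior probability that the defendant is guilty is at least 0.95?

7

Prior odds = 0.04/0.96 = 1/24.
Combined Bayes factor of the evidence already in hand = (1/6) × 1.6 × 1.6 = 32/75.
Odds after that evidence = (1/24) × 32/75 = 4/225.
Target odds = 0.95/0.05 = 19.
Need 3ⁿ ≥ 19 ÷ (4/225) = 1068.75.
3⁶ = 729 falls short of 1068.75 but 3⁷ = 2187 reaches it, so n = 7.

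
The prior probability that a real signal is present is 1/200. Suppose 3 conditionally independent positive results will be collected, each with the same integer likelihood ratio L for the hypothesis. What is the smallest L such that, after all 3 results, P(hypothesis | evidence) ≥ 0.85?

11

Prior odds = 0.005/0.995 = 1/199.
Target odds = 0.85/0.15 = 17/3.
Need L³ ≥ 17/3 ÷ (1/199) = 3383/3.
10³ = 1000 < 3383/3 ≤ 1331 = 11³, so L = 11.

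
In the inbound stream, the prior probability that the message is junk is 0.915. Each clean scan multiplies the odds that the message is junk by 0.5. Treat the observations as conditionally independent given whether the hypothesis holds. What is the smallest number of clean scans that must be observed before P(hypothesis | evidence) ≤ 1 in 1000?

Prior odds: 0.915 ÷ 0.085 = 183/17.
Likelihood ratio per clean scan = 0.5.
Target posterior odds = 0.001/0.999 = 1/999.
Need (183/17) × 0.5ⁿ ≤ 1/999, i.e. 0.5ⁿ ≤ 17/182817.
0.5¹³ = 1/8192 is still above 17/182817 but 0.5¹⁴ = 1/16384 is at or below it, so n = 14.

14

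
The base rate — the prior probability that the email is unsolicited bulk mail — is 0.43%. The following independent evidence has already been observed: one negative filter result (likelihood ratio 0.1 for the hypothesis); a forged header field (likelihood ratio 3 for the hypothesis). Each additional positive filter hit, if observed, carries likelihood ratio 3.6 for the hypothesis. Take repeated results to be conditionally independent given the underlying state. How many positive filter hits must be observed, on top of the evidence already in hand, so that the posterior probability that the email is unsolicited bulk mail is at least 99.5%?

10

Prior odds = 0.0043/0.9957 = 43/9957.
Combined Bayes factor of the evidence already in hand = 0.1 × 3 = 0.3.
Odds after that evidence = (43/9957) × 0.3 = 43/33190.
Target odds = 0.995/0.005 = 199.
Need 3.6ⁿ ≥ 199 ÷ (43/33190) = 6604810/43.
3.6⁹ ≈101560 falls short of 6604810/43 but 3.6¹⁰ ≈365616 reaches it, so n = 10.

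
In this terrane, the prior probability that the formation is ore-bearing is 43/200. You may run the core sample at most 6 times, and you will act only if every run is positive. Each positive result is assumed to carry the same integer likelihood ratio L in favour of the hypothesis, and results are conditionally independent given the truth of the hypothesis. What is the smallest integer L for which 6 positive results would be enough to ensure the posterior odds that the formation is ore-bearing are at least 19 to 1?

3

Prior odds = 0.215/0.785 = 43/157.
Target odds = 19.
Need L⁶ ≥ 19 ÷ (43/157) = 2983/43.
2⁶ = 64 < 2983/43 ≤ 729 = 3⁶, so L = 3.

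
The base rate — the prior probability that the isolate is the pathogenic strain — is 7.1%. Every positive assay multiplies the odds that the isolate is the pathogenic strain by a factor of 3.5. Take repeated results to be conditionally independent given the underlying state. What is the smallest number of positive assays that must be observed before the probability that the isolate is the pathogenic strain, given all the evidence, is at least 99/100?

Prior odds: 0.071 ÷ 0.929 = 71/929.
Likelihood ratio per positive assay = 3.5.
Target posterior odds = 0.99/0.01 = 99.
Need (71/929) × 3.5ⁿ ≥ 99, i.e. 3.5ⁿ ≥ 91971/71.
3.5⁵ = 525.21875 falls short of 91971/71 but 3.5⁶ = 1838.265625 reaches it, so n = 6.

6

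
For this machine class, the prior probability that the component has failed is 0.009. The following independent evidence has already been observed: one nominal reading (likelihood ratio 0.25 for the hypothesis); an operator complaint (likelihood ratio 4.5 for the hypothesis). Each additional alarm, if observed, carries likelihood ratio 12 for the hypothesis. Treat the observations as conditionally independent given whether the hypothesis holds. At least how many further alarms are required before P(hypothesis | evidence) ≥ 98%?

Prior odds = 0.009/0.991 = 9/991.
Combined Bayes factor of the evidence already in hand = 0.25 × 4.5 = 1.125.
Odds after that evidence = (9/991) × 1.125 = 81/7928.
Target odds = 0.98/0.02 = 49.
Need 12ⁿ ≥ 49 ÷ (81/7928) = 388472/81.
12³ = 1728 falls short of 388472/81 but 12⁴ = 20736 reaches it, so n = 4.

4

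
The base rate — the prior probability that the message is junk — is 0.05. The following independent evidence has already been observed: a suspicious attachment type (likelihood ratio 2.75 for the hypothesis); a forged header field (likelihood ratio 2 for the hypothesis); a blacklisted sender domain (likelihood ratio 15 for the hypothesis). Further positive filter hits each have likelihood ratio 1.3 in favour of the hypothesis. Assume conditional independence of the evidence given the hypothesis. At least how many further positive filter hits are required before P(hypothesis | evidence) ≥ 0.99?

Prior odds = 0.05/0.95 = 1/19.
Combined Bayes factor of the evidence already in hand = 2.75 × 2 × 15 = 82.5.
Odds after that evidence = (1/19) × 82.5 = 165/38.
Target odds = 0.99/0.01 = 99.
Need 1.3ⁿ ≥ 99 ÷ (165/38) = 22.8.
1.3¹¹ ≈17.9216 falls short of 22.8 but 1.3¹² ≈23.2981 reaches it, so n = 12.

12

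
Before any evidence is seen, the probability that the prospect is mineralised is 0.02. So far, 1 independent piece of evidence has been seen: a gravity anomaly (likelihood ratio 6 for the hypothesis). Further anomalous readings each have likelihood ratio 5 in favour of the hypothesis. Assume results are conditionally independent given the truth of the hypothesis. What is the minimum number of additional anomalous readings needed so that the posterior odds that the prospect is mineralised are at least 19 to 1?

Prior odds = 0.02/0.98 = 1/49.
Bayes factor of the evidence already in hand = 6.
Odds after that evidence = (1/49) × 6 = 6/49.
Target odds = 19.
Need 5ⁿ ≥ 19 ÷ (6/49) = 931/6.
5³ = 125 falls short of 931/6 but 5⁴ = 625 reaches it, so n = 4.

4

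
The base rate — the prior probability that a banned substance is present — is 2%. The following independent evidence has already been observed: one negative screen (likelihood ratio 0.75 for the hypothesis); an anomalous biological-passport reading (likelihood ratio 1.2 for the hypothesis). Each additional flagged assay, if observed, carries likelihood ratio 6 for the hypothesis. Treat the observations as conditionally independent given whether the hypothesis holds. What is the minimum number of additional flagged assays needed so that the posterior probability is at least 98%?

Prior odds = 0.02/0.98 = 1/49.
Combined Bayes factor of the evidence already in hand = 0.75 × 1.2 = 0.9.
Odds after that evidence = (1/49) × 0.9 = 9/490.
Target odds = 0.98/0.02 = 49.
Need 6ⁿ ≥ 49 ÷ (9/490) = 24010/9.
6⁴ = 1296 falls short of 24010/9 but 6⁵ = 7776 reaches it, so n = 5.

5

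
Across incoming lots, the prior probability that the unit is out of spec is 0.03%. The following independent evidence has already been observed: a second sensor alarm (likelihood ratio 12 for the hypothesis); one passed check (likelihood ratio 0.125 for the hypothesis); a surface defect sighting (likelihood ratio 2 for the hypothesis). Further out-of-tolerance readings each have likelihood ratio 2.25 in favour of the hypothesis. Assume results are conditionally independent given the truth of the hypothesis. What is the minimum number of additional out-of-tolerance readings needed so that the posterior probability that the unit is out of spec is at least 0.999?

18

Prior odds = 0.0003/0.9997 = 3/9997.
Combined Bayes factor of the evidence already in hand = 12 × 0.125 × 2 = 3.
Odds after that evidence = (3/9997) × 3 = 9/9997.
Target odds = 0.999/0.001 = 999.
Need 2.25ⁿ ≥ 999 ÷ (9/9997) = 1109667.
2.25¹⁷ ≈970740 falls short of 1109667 but 2.25¹⁸ ≈2.18416e+06 reaches it, so n = 18.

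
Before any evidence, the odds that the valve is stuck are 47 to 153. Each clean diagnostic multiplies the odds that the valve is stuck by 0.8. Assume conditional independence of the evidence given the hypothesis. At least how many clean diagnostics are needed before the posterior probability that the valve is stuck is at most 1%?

Prior odds = 47/153.
Likelihood ratio per clean diagnostic = 0.8.
Target posterior odds = 0.01/0.99 = 1/99.
Need (47/153) × 0.8ⁿ ≤ 1/99, i.e. 0.8ⁿ ≤ 17/517.
0.8¹⁵ ≈0.0351844 is still above 17/517 but 0.8¹⁶ ≈0.0281475 is at or below it, so n = 16.

16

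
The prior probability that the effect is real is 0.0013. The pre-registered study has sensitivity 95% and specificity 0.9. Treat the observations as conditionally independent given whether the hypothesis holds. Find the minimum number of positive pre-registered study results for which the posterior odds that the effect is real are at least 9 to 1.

4

Prior odds: 0.0013 ÷ 0.9987 = 13/9987.
False-positive rate = 1 − 0.9 = 0.1; likelihood ratio of a positive = 0.95/0.1 = 9.5.
Target odds = 9.
Require 9.5ⁿ ≥ 9 ÷ (13/9987) = 89883/13.
9.5³ = 857.375 falls short of 89883/13 but 9.5⁴ = 8145.0625 reaches it, so n = 4.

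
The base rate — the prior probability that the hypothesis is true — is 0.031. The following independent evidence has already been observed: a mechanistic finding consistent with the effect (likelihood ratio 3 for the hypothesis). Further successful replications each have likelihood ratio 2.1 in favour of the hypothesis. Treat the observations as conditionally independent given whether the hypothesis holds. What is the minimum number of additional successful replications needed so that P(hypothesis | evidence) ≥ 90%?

Prior odds = 0.031/0.969 = 31/969.
Bayes factor of the evidence already in hand = 3.
Odds after that evidence = (31/969) × 3 = 31/323.
Target odds = 0.9/0.1 = 9.
Need 2.1ⁿ ≥ 9 ÷ (31/323) = 2907/31.
2.1⁶ = 85766121/1000000 falls short of 2907/31 but 2.1⁷ ≈180.109 reaches it, so n = 7.

7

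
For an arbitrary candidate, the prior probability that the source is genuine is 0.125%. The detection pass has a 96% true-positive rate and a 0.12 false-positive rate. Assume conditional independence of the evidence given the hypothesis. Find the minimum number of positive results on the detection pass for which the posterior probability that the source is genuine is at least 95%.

Prior odds = 0.00125/0.99875 = 1/799.
Likelihood ratio of a positive result = 0.96/0.12 = 8.
Target posterior odds = 0.95/0.05 = 19.
Require 8ⁿ ≥ 19 ÷ (1/799) = 15181.
8⁴ = 4096 falls short of 15181 but 8⁵ = 32768 reaches it, so n = 5.

5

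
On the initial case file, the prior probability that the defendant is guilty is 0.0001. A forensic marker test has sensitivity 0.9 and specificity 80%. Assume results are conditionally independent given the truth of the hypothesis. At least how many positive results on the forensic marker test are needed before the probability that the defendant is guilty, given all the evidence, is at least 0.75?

Prior odds = 0.0001/0.9999 = 1/9999.
False-positive rate = 1 − 0.8 = 0.2; likelihood ratio of a positive = 0.9/0.2 = 4.5.
Target posterior odds = 0.75/0.25 = 3.
Require 4.5ⁿ ≥ 3 ÷ (1/9999) = 29997.
4.5⁶ = 8303.765625 falls short of 29997 but 4.5⁷ = 4782969/128 reaches it, so n = 7.

7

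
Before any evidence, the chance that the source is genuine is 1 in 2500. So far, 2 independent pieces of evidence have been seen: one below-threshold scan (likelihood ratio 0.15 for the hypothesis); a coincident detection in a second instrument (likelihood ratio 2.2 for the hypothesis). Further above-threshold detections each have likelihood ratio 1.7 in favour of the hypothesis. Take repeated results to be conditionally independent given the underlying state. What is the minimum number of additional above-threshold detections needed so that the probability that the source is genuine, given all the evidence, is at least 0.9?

21

Prior odds = 0.0004/0.9996 = 1/2499.
Combined Bayes factor of the evidence already in hand = 0.15 × 2.2 = 0.33.
Odds after that evidence = (1/2499) × 0.33 = 11/83300.
Target odds = 0.9/0.1 = 9.
Need 1.7ⁿ ≥ 9 ÷ (11/83300) = 749700/11.
1.7²⁰ ≈40642.3 falls short of 749700/11 but 1.7²¹ ≈69091.9 reaches it, so n = 21.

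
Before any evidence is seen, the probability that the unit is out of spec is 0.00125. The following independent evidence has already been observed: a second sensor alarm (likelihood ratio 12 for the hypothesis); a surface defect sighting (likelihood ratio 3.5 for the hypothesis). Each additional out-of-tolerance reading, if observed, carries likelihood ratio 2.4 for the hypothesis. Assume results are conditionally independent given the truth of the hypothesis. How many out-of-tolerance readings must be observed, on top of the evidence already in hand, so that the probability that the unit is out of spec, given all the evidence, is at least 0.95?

7

Prior odds = 0.00125/0.99875 = 1/799.
Combined Bayes factor of the evidence already in hand = 12 × 3.5 = 42.
Odds after that evidence = (1/799) × 42 = 42/799.
Target odds = 0.95/0.05 = 19.
Need 2.4ⁿ ≥ 19 ÷ (42/799) = 15181/42.
2.4⁶ = 2985984/15625 falls short of 15181/42 but 2.4⁷ = 35831808/78125 reaches it, so n = 7.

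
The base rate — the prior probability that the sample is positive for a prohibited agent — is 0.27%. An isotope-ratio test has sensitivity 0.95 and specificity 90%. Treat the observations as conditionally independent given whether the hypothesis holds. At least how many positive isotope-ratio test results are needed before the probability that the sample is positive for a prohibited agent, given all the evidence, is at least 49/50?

5

Prior odds: 0.0027 ÷ 0.9973 = 27/9973.
False-positive rate = 1 − 0.9 = 0.1; likelihood ratio of a positive = 0.95/0.1 = 9.5.
Target odds: 0.98 ÷ 0.02 = 49.
Need (27/9973) × 9.5ⁿ ≥ 49, i.e. 9.5ⁿ ≥ 488677/27.
9.5⁴ = 8145.0625 falls short of 488677/27 but 9.5⁵ = 77378.09375 reaches it, so n = 5.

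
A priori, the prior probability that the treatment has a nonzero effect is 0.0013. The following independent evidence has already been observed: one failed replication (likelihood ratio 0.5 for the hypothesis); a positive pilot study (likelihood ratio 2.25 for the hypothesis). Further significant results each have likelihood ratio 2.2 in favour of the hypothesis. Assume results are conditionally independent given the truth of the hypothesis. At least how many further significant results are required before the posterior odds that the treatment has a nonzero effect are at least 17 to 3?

Prior odds = 0.0013/0.9987 = 13/9987.
Combined Bayes factor of the evidence already in hand = 0.5 × 2.25 = 1.125.
Odds after that evidence = (13/9987) × 1.125 = 39/26632.
Target odds = 17/3.
Need 2.2ⁿ ≥ 17/3 ÷ (39/26632) = 452744/117.
2.2¹⁰ ≈2655.99 falls short of 452744/117 but 2.2¹¹ ≈5843.18 reaches it, so n = 11.

11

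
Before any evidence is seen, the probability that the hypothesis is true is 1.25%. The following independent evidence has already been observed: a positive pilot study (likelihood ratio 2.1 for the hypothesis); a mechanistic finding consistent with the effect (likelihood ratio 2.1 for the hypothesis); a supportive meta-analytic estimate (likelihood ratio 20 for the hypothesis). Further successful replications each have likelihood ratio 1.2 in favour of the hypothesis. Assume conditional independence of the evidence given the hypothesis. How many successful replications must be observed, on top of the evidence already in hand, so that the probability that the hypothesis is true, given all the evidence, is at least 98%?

Prior odds = 0.0125/0.9875 = 1/79.
Combined Bayes factor of the evidence already in hand = 2.1 × 2.1 × 20 = 88.2.
Odds after that evidence = (1/79) × 88.2 = 441/395.
Target odds = 0.98/0.02 = 49.
Need 1.2ⁿ ≥ 49 ÷ (441/395) = 395/9.
1.2²⁰ ≈38.3376 falls short of 395/9 but 1.2²¹ ≈46.0051 reaches it, so n = 21.

21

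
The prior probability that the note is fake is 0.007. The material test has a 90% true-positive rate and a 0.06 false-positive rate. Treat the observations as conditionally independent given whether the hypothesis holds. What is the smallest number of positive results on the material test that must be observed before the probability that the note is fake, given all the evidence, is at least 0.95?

Prior odds: 0.007 ÷ 0.993 = 7/993.
Likelihood ratio of a positive result = 0.9/0.06 = 15.
Target posterior odds = 0.95/0.05 = 19.
Require 15ⁿ ≥ 19 ÷ (7/993) = 18867/7.
15² = 225 falls short of 18867/7 but 15³ = 3375 reaches it, so n = 3.

3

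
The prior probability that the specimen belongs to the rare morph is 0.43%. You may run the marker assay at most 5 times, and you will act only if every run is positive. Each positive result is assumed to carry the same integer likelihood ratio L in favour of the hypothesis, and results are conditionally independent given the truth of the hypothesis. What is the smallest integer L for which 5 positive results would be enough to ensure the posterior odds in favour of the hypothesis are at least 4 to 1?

Prior odds = 0.0043/0.9957 = 43/9957.
Target odds = 4.
Need L⁵ ≥ 4 ÷ (43/9957) = 39828/43.
3⁵ = 243 < 39828/43 ≤ 1024 = 4⁵, so L = 4.

4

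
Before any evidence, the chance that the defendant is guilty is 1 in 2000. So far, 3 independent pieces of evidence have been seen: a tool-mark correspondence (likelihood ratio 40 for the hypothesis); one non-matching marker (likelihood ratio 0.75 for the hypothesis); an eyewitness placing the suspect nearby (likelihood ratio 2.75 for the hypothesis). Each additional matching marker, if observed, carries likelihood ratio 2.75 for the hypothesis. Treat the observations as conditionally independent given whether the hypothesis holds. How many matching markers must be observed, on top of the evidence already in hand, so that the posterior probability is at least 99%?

Prior odds = 0.0005/0.9995 = 1/1999.
Combined Bayes factor of the evidence already in hand = 40 × 0.75 × 2.75 = 82.5.
Odds after that evidence = (1/1999) × 82.5 = 165/3998.
Target odds = 0.99/0.01 = 99.
Need 2.75ⁿ ≥ 99 ÷ (165/3998) = 2398.8.
2.75⁷ = 19487171/16384 falls short of 2398.8 but 2.75⁸ = 214358881/65536 reaches it, so n = 8.

8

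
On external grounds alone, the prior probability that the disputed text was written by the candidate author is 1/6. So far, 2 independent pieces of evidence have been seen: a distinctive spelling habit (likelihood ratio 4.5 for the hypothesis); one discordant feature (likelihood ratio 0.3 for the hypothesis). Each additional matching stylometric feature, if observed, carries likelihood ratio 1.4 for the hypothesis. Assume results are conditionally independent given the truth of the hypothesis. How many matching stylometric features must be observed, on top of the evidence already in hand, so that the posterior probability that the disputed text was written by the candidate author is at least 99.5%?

20

Prior odds = (1/6)/(5/6) = 0.2.
Combined Bayes factor of the evidence already in hand = 4.5 × 0.3 = 1.35.
Odds after that evidence = 0.2 × 1.35 = 0.27.
Target odds = 0.995/0.005 = 199.
Need 1.4ⁿ ≥ 199 ÷ 0.27 = 19900/27.
1.4¹⁹ ≈597.63 falls short of 19900/27 but 1.4²⁰ ≈836.683 reaches it, so n = 20.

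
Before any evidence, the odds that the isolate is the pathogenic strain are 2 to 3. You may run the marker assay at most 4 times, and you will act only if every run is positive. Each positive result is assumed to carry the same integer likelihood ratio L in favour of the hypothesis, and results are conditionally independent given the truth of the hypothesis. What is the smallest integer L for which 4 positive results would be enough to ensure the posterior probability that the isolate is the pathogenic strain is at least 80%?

2

Prior odds = 2/3.
Target odds = 0.8/0.2 = 4.
Need L⁴ ≥ 4 ÷ (2/3) = 6.
1⁴ = 1 < 6 ≤ 16 = 2⁴, so L = 2.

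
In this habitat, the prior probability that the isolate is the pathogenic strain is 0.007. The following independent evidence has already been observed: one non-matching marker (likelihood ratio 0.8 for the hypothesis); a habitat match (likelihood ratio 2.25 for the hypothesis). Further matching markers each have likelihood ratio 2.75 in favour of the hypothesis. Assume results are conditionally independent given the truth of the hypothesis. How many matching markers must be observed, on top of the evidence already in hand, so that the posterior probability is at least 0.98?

9

Prior odds = 0.007/0.993 = 7/993.
Combined Bayes factor of the evidence already in hand = 0.8 × 2.25 = 1.8.
Odds after that evidence = (7/993) × 1.8 = 21/1655.
Target odds = 0.98/0.02 = 49.
Need 2.75ⁿ ≥ 49 ÷ (21/1655) = 11585/3.
2.75⁸ = 214358881/65536 falls short of 11585/3 but 2.75⁹ ≈8994.86 reaches it, so n = 9.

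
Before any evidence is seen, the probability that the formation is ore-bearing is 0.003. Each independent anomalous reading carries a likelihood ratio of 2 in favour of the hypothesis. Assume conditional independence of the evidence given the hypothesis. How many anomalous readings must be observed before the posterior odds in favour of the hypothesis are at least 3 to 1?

Prior odds = 0.003/0.997 = 3/997.
Likelihood ratio per anomalous reading = 2.
Target odds = 3.
Need (3/997) × 2ⁿ ≥ 3, i.e. 2ⁿ ≥ 997.
2⁹ = 512 falls short of 997 but 2¹⁰ = 1024 reaches it, so n = 10.

10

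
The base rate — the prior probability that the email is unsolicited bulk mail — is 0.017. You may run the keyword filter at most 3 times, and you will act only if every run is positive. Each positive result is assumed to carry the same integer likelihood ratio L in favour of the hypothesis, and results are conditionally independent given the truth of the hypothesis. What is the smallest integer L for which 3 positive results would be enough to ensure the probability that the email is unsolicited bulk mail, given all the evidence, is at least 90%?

Prior odds = 0.017/0.983 = 17/983.
Target odds = 0.9/0.1 = 9.
Need L³ ≥ 9 ÷ (17/983) = 8847/17.
8³ = 512 < 8847/17 ≤ 729 = 9³, so L = 9.

9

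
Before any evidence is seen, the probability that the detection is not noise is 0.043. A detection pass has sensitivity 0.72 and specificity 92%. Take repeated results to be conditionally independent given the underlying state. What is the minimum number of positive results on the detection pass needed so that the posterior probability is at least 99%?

Prior odds: 0.043 ÷ 0.957 = 43/957.
False-positive rate = 1 − 0.92 = 0.08; likelihood ratio of a positive = 0.72/0.08 = 9.
Target odds: 0.99 ÷ 0.01 = 99.
Require 9ⁿ ≥ 99 ÷ (43/957) = 94743/43.
9³ = 729 falls short of 94743/43 but 9⁴ = 6561 reaches it, so n = 4.

4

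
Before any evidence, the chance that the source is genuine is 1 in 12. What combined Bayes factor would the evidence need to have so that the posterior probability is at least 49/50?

Prior odds = (1/12)/(11/12) = 1/11.
Target odds = 0.98/0.02 = 49.
Required Bayes factor = 49 ÷ (1/11) = 539.

539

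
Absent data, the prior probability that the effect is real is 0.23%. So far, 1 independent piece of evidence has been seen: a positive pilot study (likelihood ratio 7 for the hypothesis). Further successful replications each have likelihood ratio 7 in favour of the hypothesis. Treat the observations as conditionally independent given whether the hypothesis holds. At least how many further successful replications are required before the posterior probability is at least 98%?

5

Prior odds = 0.0023/0.9977 = 23/9977.
Bayes factor of the evidence already in hand = 7.
Odds after that evidence = (23/9977) × 7 = 161/9977.
Target odds = 0.98/0.02 = 49.
Need 7ⁿ ≥ 49 ÷ (161/9977) = 69839/23.
7⁴ = 2401 falls short of 69839/23 but 7⁵ = 16807 reaches it, so n = 5.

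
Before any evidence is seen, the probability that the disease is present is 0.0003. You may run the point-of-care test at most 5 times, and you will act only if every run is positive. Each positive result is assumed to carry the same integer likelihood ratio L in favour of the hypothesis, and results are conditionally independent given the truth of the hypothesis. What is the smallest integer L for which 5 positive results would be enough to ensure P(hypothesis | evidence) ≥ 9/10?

Prior odds = 0.0003/0.9997 = 3/9997.
Target odds = 0.9/0.1 = 9.
Need L⁵ ≥ 9 ÷ (3/9997) = 29991.
7⁵ = 16807 < 29991 ≤ 32768 = 8⁵, so L = 8.

8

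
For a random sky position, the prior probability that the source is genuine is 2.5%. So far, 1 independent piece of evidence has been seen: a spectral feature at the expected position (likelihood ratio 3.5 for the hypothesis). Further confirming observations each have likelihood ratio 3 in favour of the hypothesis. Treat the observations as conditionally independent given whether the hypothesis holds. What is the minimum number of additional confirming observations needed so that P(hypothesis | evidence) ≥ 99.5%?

8

Prior odds = 0.025/0.975 = 1/39.
Bayes factor of the evidence already in hand = 3.5.
Odds after that evidence = (1/39) × 3.5 = 7/78.
Target odds = 0.995/0.005 = 199.
Need 3ⁿ ≥ 199 ÷ (7/78) = 15522/7.
3⁷ = 2187 falls short of 15522/7 but 3⁸ = 6561 reaches it, so n = 8.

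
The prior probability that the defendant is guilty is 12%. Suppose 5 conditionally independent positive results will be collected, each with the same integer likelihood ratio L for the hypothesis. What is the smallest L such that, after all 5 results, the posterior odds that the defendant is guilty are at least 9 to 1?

3

Prior odds = 0.12/0.88 = 3/22.
Target odds = 9.
Need L⁵ ≥ 9 ÷ (3/22) = 66.
2⁵ = 32 < 66 ≤ 243 = 3⁵, so L = 3.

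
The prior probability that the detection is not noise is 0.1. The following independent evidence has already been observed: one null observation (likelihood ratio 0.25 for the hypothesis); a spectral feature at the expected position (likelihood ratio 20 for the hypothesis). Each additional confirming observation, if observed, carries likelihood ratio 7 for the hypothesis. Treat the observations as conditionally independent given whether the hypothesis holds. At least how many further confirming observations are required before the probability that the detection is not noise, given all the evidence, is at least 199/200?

Prior odds = 0.1/0.9 = 1/9.
Combined Bayes factor of the evidence already in hand = 0.25 × 20 = 5.
Odds after that evidence = (1/9) × 5 = 5/9.
Target odds = 0.995/0.005 = 199.
Need 7ⁿ ≥ 199 ÷ (5/9) = 358.2.
7³ = 343 falls short of 358.2 but 7⁴ = 2401 reaches it, so n = 4.

4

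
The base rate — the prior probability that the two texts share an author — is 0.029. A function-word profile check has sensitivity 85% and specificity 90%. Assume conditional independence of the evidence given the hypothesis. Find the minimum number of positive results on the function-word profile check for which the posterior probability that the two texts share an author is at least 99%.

4

Prior odds: 0.029 ÷ 0.971 = 29/971.
False-positive rate = 1 − 0.9 = 0.1; likelihood ratio of a positive = 0.85/0.1 = 8.5.
Target posterior odds = 0.99/0.01 = 99.
Require 8.5ⁿ ≥ 99 ÷ (29/971) = 96129/29.
8.5³ = 614.125 falls short of 96129/29 but 8.5⁴ = 5220.0625 reaches it, so n = 4.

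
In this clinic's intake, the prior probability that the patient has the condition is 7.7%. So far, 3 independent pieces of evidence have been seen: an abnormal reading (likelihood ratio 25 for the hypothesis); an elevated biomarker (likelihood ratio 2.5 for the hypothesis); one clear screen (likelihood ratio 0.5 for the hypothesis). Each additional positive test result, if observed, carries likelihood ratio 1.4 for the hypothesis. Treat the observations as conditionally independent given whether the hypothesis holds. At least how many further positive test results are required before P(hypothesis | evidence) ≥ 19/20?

6

Prior odds = 0.077/0.923 = 77/923.
Combined Bayes factor of the evidence already in hand = 25 × 2.5 × 0.5 = 31.25.
Odds after that evidence = (77/923) × 31.25 = 9625/3692.
Target odds = 0.95/0.05 = 19.
Need 1.4ⁿ ≥ 19 ÷ (9625/3692) = 70148/9625.
1.4⁵ = 5.37824 falls short of 70148/9625 but 1.4⁶ = 117649/15625 reaches it, so n = 6.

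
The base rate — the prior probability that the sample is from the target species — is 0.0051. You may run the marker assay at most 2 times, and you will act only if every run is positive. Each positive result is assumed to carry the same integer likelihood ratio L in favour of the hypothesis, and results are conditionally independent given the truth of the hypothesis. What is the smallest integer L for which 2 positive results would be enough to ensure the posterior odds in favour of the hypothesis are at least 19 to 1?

61

Prior odds = 0.0051/0.9949 = 51/9949.
Target odds = 19.
Need L² ≥ 19 ÷ (51/9949) = 189031/51.
60² = 3600 < 189031/51 ≤ 3721 = 61², so L = 61.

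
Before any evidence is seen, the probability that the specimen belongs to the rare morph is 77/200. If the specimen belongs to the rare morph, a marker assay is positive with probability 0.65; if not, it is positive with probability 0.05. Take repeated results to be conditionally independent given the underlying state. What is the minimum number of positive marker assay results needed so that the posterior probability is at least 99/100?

2

Prior odds: 0.385 ÷ 0.615 = 77/123.
Likelihood ratio of a positive = 0.65/0.05 = 13.
Target posterior odds = 0.99/0.01 = 99.
Require 13ⁿ ≥ 99 ÷ (77/123) = 1107/7.
13¹ = 13 falls short of 1107/7 but 13² = 169 reaches it, so n = 2.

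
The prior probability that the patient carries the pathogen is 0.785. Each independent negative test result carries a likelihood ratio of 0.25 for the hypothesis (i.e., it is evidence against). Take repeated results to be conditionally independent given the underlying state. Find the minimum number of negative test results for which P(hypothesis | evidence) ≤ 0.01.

5

Prior odds = 0.785/0.215 = 157/43.
Likelihood ratio per negative test result = 0.25.
Target posterior odds = 0.01/0.99 = 1/99.
Require 0.25ⁿ ≤ 1/99 ÷ (157/43) = 43/15543.
0.25⁴ = 0.00390625 is still above 43/15543 but 0.25⁵ = 1/1024 is at or below it, so n = 5.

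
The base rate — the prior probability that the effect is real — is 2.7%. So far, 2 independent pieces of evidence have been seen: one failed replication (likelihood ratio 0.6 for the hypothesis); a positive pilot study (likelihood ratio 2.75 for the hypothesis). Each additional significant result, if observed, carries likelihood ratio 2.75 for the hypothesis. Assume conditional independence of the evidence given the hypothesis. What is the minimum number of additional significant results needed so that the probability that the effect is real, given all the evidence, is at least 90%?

Prior odds = 0.027/0.973 = 27/973.
Combined Bayes factor of the evidence already in hand = 0.6 × 2.75 = 1.65.
Odds after that evidence = (27/973) × 1.65 = 891/19460.
Target odds = 0.9/0.1 = 9.
Need 2.75ⁿ ≥ 9 ÷ (891/19460) = 19460/99.
2.75⁵ = 161051/1024 falls short of 19460/99 but 2.75⁶ = 1771561/4096 reaches it, so n = 6.

6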